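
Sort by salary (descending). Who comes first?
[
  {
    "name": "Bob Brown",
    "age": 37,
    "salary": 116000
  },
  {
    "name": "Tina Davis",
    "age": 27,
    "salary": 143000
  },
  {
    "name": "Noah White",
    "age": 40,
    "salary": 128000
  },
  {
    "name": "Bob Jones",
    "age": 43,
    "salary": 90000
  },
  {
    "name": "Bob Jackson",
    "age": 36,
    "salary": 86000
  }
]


Sort by: salary (descending)

Sorted order:
  1. Tina Davis (salary = 143000)
  2. Noah White (salary = 128000)
  3. Bob Brown (salary = 116000)
  4. Bob Jones (salary = 90000)
  5. Bob Jackson (salary = 86000)

First: Tina Davis

Tina Davis


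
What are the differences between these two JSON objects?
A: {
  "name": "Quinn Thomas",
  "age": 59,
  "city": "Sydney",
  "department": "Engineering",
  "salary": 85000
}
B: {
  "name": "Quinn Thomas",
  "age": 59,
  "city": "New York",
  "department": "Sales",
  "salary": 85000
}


Comparing each field (in key order):
  name: same
  age: same
  city: DIFFERENT
  department: DIFFERENT
  salary: same
Differences:
  city: Sydney -> New York
  department: Engineering -> Sales

2 field(s) changed

2 changes: city, department


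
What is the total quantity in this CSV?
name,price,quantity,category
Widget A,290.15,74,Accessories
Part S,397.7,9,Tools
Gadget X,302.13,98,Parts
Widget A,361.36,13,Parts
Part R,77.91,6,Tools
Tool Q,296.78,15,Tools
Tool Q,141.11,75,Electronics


Computing total quantity:
Values: [74, 9, 98, 13, 6, 15, 75]
Sum = 290

290


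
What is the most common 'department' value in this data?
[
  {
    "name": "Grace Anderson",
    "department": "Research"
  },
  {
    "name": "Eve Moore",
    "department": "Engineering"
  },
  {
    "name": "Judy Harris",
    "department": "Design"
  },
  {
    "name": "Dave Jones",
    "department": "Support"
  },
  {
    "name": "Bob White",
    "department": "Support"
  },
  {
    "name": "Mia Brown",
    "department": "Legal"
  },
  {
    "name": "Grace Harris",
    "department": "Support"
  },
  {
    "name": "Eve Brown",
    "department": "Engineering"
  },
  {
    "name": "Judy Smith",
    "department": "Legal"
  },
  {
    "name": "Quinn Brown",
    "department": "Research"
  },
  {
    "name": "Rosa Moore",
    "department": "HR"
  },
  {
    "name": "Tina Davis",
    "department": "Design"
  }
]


Counting 'department' values across 12 records:

  Support: 3 ###
  Research: 2 ##
  Engineering: 2 ##
  Design: 2 ##
  Legal: 2 ##
  HR: 1 #

Most common: Support (3 times)

Support (3 times)


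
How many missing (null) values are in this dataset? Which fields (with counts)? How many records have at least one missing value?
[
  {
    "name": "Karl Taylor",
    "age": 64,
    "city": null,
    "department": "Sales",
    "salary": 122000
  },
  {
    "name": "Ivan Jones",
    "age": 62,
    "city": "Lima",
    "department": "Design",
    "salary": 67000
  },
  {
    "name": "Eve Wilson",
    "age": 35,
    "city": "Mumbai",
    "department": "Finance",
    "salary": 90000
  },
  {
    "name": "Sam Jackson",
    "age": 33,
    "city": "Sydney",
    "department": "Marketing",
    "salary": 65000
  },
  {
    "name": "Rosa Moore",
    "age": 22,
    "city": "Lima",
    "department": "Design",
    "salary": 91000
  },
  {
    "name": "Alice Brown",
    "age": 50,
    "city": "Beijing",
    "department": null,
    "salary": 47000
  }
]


Checking for missing (null) values in 6 records:

  Karl Taylor: city
  Ivan Jones: complete
  Eve Wilson: complete
  Sam Jackson: complete
  Rosa Moore: complete
  Alice Brown: department

Per field:
  name: 0 missing
  age: 0 missing
  city: 1 missing
  department: 1 missing
  salary: 0 missing

Total missing values: 2
Records with any missing: 2

2 missing values (city: 1, department: 1); 2 incomplete records


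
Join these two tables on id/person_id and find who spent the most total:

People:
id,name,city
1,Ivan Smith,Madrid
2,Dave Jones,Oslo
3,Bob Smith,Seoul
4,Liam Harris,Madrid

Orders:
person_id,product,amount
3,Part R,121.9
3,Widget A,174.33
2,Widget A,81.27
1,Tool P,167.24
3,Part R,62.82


Join on: people.id = orders.person_id

Joined rows:
  Bob Smith (Seoul) bought Part R for $121.9
  Bob Smith (Seoul) bought Widget A for $174.33
  Dave Jones (Oslo) bought Widget A for $81.27
  Ivan Smith (Madrid) bought Tool P for $167.24
  Bob Smith (Seoul) bought Part R for $62.82

Total per person:
  Bob Smith: $359.05
  Ivan Smith: $167.24
  Dave Jones: $81.27

Top spender: Bob Smith ($359.05)

Bob Smith ($359.05)


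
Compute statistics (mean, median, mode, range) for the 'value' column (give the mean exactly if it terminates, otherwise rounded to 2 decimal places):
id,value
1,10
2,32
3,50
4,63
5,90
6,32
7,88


Data: [10, 32, 50, 63, 90, 32, 88]
Count: 7
Sum: 365
Mean: 365/7 ≈ 52.14 (rounded to 2 decimal places)
Sorted: [10, 32, 32, 50, 63, 88, 90]
Median: 50.0
Mode: 32 (2 times)
Range: 90 - 10 = 80
Min: 10, Max: 90

mean≈52.14, median=50.0, mode=32, range=80


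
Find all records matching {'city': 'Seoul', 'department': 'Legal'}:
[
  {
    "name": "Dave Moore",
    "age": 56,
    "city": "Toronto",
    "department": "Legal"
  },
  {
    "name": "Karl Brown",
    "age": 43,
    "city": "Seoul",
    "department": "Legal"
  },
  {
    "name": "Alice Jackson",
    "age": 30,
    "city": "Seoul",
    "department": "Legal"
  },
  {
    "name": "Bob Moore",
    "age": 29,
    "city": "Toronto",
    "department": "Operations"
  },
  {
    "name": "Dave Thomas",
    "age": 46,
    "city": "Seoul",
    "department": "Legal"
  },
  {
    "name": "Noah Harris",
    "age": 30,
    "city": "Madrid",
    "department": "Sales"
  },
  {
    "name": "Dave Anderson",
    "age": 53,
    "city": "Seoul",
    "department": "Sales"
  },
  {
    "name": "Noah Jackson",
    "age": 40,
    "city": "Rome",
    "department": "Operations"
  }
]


Search criteria: {'city': 'Seoul', 'department': 'Legal'}

Checking 8 records:
  Dave Moore: {city: Toronto, department: Legal}
  Karl Brown: {city: Seoul, department: Legal} <-- MATCH
  Alice Jackson: {city: Seoul, department: Legal} <-- MATCH
  Bob Moore: {city: Toronto, department: Operations}
  Dave Thomas: {city: Seoul, department: Legal} <-- MATCH
  Noah Harris: {city: Madrid, department: Sales}
  Dave Anderson: {city: Seoul, department: Sales}
  Noah Jackson: {city: Rome, department: Operations}

Matches: ["Karl Brown", "Alice Jackson", "Dave Thomas"]

["Karl Brown", "Alice Jackson", "Dave Thomas"]


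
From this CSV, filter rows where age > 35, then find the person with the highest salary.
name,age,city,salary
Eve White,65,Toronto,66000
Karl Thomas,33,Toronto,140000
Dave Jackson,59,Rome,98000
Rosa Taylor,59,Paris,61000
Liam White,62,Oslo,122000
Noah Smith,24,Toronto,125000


Filter: age > 35
Sort by: salary (descending)

Filtered records (4):
  Liam White, age 62, salary $122000
  Dave Jackson, age 59, salary $98000
  Eve White, age 65, salary $66000
  Rosa Taylor, age 59, salary $61000

Highest salary: Liam White ($122000)

Liam White


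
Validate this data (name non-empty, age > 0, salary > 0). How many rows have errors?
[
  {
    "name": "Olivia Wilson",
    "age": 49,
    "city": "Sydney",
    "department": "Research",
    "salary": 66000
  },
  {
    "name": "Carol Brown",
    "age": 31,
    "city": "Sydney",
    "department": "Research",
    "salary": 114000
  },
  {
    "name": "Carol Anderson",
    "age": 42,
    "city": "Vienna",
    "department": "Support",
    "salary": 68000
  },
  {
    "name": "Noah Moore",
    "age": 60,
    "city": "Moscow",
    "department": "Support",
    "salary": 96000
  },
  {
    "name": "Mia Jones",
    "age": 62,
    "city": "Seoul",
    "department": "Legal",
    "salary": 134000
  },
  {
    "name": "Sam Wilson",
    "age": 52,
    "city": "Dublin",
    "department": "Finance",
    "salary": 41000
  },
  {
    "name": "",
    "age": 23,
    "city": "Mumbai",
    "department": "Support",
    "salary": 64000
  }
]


Validating 7 records:
Rules: name non-empty, age > 0, salary > 0

  Row 1 (Olivia Wilson): OK
  Row 2 (Carol Brown): OK
  Row 3 (Carol Anderson): OK
  Row 4 (Noah Moore): OK
  Row 5 (Mia Jones): OK
  Row 6 (Sam Wilson): OK
  Row 7 (???): empty name

Total errors: 1

1 errors


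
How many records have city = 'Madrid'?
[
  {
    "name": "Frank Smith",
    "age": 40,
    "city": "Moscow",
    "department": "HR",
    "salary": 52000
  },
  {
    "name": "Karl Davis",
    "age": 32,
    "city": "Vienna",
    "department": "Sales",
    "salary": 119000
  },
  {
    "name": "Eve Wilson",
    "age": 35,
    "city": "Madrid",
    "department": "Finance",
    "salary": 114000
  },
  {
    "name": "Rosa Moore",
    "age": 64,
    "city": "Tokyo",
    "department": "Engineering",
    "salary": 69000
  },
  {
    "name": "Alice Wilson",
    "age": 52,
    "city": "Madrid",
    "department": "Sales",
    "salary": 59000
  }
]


Data: 5 records
Condition: city = 'Madrid'

Checking each record:
  Frank Smith: Moscow
  Karl Davis: Vienna
  Eve Wilson: Madrid MATCH
  Rosa Moore: Tokyo
  Alice Wilson: Madrid MATCH

Count: 2

2


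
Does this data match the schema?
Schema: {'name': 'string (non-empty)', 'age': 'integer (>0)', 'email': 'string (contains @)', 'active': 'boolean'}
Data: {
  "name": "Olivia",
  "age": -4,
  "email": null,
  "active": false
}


Validating each field against schema:
  name: OK (non-empty string)
  age: FAIL (-4 is not > 0)
  email: FAIL (null is not a string)
  active: OK (boolean)

Result: INVALID (2 errors: age, email)

INVALID (2 errors: age, email)


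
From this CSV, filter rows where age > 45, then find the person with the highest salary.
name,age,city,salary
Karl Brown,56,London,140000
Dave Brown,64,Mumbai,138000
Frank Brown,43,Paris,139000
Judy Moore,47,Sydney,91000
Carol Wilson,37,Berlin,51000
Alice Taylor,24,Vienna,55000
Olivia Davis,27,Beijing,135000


Filter: age > 45
Sort by: salary (descending)

Filtered records (3):
  Karl Brown, age 56, salary $140000
  Dave Brown, age 64, salary $138000
  Judy Moore, age 47, salary $91000

Highest salary: Karl Brown ($140000)

Karl Brown


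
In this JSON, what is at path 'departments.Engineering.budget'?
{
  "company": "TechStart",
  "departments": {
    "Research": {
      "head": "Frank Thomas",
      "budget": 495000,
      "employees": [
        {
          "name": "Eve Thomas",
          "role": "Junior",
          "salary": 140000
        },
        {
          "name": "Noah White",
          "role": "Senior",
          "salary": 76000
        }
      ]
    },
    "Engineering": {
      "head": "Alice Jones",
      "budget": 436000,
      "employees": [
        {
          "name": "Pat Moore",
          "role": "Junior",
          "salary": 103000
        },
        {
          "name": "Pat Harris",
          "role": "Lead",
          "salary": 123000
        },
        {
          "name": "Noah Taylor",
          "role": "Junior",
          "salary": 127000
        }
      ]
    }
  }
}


Path: departments.Engineering.budget

Navigate:
  -> departments
  -> Engineering
  -> budget = 436000

436000


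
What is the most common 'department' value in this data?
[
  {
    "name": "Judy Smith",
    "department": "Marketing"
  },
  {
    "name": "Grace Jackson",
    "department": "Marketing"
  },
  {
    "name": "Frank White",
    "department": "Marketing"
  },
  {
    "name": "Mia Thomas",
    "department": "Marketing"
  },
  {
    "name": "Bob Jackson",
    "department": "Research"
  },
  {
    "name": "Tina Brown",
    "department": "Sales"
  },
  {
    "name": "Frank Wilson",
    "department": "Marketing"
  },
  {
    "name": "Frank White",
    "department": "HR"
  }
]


Counting 'department' values across 8 records:

  Marketing: 5 #####
  Research: 1 #
  Sales: 1 #
  HR: 1 #

Most common: Marketing (5 times)

Marketing (5 times)


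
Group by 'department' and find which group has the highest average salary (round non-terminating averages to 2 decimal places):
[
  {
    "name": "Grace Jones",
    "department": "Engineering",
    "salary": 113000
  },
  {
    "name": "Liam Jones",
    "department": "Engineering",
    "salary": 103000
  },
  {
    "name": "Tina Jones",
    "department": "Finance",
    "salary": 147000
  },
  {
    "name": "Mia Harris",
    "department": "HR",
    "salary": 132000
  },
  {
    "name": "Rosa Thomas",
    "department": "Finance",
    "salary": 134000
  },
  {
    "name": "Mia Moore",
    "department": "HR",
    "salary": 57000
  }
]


Group by: department

Groups:
  Engineering: 2 people, avg salary = 216000/2 = $108000
  Finance: 2 people, avg salary = 281000/2 = $140500
  HR: 2 people, avg salary = 189000/2 = $94500

Highest average salary: Finance ($140500)

Finance ($140500)


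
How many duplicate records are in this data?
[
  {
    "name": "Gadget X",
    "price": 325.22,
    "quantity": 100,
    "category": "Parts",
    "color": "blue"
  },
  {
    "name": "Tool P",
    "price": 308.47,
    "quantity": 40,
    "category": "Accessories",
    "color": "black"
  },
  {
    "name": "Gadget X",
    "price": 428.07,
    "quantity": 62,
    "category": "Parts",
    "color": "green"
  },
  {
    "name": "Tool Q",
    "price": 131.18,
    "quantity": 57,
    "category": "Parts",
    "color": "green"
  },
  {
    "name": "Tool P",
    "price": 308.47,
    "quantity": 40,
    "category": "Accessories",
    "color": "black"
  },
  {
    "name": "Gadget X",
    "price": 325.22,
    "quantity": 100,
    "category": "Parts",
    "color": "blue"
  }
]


Checking 6 records for duplicates:

  Row 1: Gadget X ($325.22, qty 100)
  Row 2: Tool P ($308.47, qty 40)
  Row 3: Gadget X ($428.07, qty 62)
  Row 4: Tool Q ($131.18, qty 57)
  Row 5: Tool P ($308.47, qty 40) <-- DUPLICATE
  Row 6: Gadget X ($325.22, qty 100) <-- DUPLICATE

Duplicates found: 2
Unique records: 4

2 duplicates, 4 unique


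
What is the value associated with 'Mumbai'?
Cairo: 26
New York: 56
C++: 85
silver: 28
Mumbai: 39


Looking up key 'Mumbai'
Value: 39

39


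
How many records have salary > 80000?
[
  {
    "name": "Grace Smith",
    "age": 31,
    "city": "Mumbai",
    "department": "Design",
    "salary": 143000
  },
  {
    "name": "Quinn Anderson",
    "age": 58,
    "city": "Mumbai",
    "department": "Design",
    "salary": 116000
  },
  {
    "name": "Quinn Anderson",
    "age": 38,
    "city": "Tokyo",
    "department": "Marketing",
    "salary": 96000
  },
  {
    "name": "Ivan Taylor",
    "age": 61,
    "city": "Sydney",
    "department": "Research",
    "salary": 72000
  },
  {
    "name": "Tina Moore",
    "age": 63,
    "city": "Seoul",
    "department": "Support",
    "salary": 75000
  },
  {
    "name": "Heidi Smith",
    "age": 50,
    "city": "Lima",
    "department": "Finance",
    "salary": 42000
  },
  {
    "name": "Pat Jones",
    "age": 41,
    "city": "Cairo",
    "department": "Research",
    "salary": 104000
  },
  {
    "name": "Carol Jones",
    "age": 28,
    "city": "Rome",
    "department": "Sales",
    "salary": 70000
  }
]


Data: 8 records
Condition: salary > 80000

Checking each record:
  Grace Smith: 143000 MATCH
  Quinn Anderson: 116000 MATCH
  Quinn Anderson: 96000 MATCH
  Ivan Taylor: 72000
  Tina Moore: 75000
  Heidi Smith: 42000
  Pat Jones: 104000 MATCH
  Carol Jones: 70000

Count: 4

4


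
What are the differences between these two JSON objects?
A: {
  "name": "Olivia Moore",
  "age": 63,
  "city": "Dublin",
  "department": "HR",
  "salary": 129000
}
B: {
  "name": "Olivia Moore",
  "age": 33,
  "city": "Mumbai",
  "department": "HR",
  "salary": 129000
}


Comparing each field (in key order):
  name: same
  age: DIFFERENT
  city: DIFFERENT
  department: same
  salary: same
Differences:
  age: 63 -> 33
  city: Dublin -> Mumbai

2 field(s) changed

2 changes: age, city


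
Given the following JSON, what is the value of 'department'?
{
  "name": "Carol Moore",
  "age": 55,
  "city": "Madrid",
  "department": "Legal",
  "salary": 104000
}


Looking up field 'department'
Value: Legal

Legal


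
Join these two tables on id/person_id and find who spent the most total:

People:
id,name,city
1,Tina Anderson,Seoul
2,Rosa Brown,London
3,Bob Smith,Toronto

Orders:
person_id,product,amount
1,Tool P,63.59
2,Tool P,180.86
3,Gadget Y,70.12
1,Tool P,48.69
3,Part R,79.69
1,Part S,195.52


Join on: people.id = orders.person_id

Joined rows:
  Tina Anderson (Seoul) bought Tool P for $63.59
  Rosa Brown (London) bought Tool P for $180.86
  Bob Smith (Toronto) bought Gadget Y for $70.12
  Tina Anderson (Seoul) bought Tool P for $48.69
  Bob Smith (Toronto) bought Part R for $79.69
  Tina Anderson (Seoul) bought Part S for $195.52

Total per person:
  Tina Anderson: $307.80
  Rosa Brown: $180.86
  Bob Smith: $149.81

Top spender: Tina Anderson ($307.80)

Tina Anderson ($307.80)


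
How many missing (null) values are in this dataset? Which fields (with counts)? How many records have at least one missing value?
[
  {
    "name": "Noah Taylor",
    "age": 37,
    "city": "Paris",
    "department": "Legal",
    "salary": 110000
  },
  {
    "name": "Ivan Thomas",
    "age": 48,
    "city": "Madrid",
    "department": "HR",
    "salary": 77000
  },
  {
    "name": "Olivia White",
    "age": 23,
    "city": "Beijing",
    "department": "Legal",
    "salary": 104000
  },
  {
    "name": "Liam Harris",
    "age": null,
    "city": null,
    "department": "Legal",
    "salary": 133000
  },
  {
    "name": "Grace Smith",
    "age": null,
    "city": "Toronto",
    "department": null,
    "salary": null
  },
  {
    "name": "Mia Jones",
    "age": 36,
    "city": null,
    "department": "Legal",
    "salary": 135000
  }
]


Checking for missing (null) values in 6 records:

  Noah Taylor: complete
  Ivan Thomas: complete
  Olivia White: complete
  Liam Harris: age, city
  Grace Smith: age, department, salary
  Mia Jones: city

Per field:
  name: 0 missing
  age: 2 missing
  city: 2 missing
  department: 1 missing
  salary: 1 missing

Total missing values: 6
Records with any missing: 3

6 missing values (age: 2, city: 2, department: 1, salary: 1); 3 incomplete records


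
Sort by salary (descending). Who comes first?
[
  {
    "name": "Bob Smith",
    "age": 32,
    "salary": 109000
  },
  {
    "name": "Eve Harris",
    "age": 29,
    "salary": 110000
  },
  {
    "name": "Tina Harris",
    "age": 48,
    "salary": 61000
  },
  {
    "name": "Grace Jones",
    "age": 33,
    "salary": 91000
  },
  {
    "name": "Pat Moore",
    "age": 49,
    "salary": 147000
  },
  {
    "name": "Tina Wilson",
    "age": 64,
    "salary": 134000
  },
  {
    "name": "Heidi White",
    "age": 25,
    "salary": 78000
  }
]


Sort by: salary (descending)

Sorted order:
  1. Pat Moore (salary = 147000)
  2. Tina Wilson (salary = 134000)
  3. Eve Harris (salary = 110000)
  4. Bob Smith (salary = 109000)
  5. Grace Jones (salary = 91000)
  6. Heidi White (salary = 78000)
  7. Tina Harris (salary = 61000)

First: Pat Moore

Pat Moore


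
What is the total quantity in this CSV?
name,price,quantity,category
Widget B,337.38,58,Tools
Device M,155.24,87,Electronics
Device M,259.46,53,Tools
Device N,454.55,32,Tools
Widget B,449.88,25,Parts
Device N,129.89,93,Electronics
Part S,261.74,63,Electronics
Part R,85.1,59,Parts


Computing total quantity:
Values: [58, 87, 53, 32, 25, 93, 63, 59]
Sum = 470

470


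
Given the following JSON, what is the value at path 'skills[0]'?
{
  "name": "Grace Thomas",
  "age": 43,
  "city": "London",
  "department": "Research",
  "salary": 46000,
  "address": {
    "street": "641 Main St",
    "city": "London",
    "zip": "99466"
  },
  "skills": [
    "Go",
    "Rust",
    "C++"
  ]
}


Query: skills[0]
Path: skills -> first element
Value: Go

Go


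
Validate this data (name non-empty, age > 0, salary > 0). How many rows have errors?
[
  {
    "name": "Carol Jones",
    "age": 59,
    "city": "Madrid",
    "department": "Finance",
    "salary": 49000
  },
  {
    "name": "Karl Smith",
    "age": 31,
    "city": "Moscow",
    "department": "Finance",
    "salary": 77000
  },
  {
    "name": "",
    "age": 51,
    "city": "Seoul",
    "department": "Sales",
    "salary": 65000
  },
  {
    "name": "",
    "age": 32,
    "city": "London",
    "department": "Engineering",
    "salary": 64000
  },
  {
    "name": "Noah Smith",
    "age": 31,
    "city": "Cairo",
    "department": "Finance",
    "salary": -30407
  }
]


Validating 5 records:
Rules: name non-empty, age > 0, salary > 0

  Row 1 (Carol Jones): OK
  Row 2 (Karl Smith): OK
  Row 3 (???): empty name
  Row 4 (???): empty name
  Row 5 (Noah Smith): negative salary: -30407

Total errors: 3

3 errors


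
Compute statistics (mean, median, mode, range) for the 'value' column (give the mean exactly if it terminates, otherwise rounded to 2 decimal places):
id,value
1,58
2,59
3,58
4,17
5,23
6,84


Data: [58, 59, 58, 17, 23, 84]
Count: 6
Sum: 299
Mean: 299/6 ≈ 49.83 (rounded to 2 decimal places)
Sorted: [17, 23, 58, 58, 59, 84]
Median: 58.0
Mode: 58 (2 times)
Range: 84 - 17 = 67
Min: 17, Max: 84

mean≈49.83, median=58.0, mode=58, range=67


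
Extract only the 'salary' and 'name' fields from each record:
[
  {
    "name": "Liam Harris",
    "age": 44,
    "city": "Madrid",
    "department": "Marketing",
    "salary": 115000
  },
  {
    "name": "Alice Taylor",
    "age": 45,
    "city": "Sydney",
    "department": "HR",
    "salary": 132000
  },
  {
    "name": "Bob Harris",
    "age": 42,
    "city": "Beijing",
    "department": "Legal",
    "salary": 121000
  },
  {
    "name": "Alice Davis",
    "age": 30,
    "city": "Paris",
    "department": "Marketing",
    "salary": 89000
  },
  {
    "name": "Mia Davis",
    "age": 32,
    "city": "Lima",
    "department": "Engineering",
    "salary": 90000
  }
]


Original: 5 records with fields: name, age, city, department, salary
Keep: ['salary', 'name']
Drop: ['age', 'city', 'department']
Result: 5 records, 2 fields each

[
  {
    "salary": 115000,
    "name": "Liam Harris"
  },
  {
    "salary": 132000,
    "name": "Alice Taylor"
  },
  {
    "salary": 121000,
    "name": "Bob Harris"
  },
  {
    "salary": 89000,
    "name": "Alice Davis"
  },
  {
    "salary": 90000,
    "name": "Mia Davis"
  }
]


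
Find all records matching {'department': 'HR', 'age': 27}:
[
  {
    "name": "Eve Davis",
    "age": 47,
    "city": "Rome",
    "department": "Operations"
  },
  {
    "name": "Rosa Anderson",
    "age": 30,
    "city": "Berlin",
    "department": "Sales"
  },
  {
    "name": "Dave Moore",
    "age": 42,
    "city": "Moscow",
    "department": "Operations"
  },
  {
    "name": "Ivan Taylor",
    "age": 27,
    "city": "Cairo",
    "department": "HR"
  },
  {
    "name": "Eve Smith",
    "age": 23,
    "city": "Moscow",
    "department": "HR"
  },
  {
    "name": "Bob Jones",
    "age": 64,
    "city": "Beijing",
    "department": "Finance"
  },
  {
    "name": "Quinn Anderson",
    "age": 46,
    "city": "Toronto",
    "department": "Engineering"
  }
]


Search criteria: {'department': 'HR', 'age': 27}

Checking 7 records:
  Eve Davis: {department: Operations, age: 47}
  Rosa Anderson: {department: Sales, age: 30}
  Dave Moore: {department: Operations, age: 42}
  Ivan Taylor: {department: HR, age: 27} <-- MATCH
  Eve Smith: {department: HR, age: 23}
  Bob Jones: {department: Finance, age: 64}
  Quinn Anderson: {department: Engineering, age: 46}

Matches: ["Ivan Taylor"]

["Ivan Taylor"]


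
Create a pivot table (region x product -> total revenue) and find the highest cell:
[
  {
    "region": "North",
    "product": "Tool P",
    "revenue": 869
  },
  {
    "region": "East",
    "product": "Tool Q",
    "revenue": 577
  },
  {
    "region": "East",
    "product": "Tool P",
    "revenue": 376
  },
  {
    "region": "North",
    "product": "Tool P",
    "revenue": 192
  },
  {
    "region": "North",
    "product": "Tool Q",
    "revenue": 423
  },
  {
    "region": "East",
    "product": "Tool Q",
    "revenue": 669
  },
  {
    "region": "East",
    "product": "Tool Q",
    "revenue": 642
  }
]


Pivot: region (rows) x product (columns) -> total revenue

     Tool P        Tool Q      
East           376          1888  
North         1061           423  

Highest: East / Tool Q = $1888

East / Tool Q = $1888


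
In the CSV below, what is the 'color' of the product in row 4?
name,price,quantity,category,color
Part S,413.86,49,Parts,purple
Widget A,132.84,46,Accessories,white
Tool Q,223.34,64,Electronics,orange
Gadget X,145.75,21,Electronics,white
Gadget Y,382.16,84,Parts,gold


Query: Row 4 ('Gadget X'), column 'color'
Value: white

white


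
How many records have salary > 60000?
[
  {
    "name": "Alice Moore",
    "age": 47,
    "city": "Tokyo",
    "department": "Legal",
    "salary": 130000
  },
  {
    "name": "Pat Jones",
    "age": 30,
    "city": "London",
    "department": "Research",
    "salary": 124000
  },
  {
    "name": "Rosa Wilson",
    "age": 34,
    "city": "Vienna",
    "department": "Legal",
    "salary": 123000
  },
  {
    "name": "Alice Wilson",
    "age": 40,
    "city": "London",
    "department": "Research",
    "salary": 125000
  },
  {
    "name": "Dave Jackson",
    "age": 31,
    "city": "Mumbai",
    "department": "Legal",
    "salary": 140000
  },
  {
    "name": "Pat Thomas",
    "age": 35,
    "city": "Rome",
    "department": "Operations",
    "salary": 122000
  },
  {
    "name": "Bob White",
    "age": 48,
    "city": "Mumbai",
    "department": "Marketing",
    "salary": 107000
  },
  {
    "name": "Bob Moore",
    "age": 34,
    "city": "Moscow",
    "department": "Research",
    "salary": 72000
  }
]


Data: 8 records
Condition: salary > 60000

Checking each record:
  Alice Moore: 130000 MATCH
  Pat Jones: 124000 MATCH
  Rosa Wilson: 123000 MATCH
  Alice Wilson: 125000 MATCH
  Dave Jackson: 140000 MATCH
  Pat Thomas: 122000 MATCH
  Bob White: 107000 MATCH
  Bob Moore: 72000 MATCH

Count: 8

8


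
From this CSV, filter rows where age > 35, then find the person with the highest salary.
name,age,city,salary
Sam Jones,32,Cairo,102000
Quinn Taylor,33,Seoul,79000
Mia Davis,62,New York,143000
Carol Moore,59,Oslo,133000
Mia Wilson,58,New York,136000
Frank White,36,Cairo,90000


Filter: age > 35
Sort by: salary (descending)

Filtered records (4):
  Mia Davis, age 62, salary $143000
  Mia Wilson, age 58, salary $136000
  Carol Moore, age 59, salary $133000
  Frank White, age 36, salary $90000

Highest salary: Mia Davis ($143000)

Mia Davis


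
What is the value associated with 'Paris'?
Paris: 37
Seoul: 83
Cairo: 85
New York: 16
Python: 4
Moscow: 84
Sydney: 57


Looking up key 'Paris'
Value: 37

37


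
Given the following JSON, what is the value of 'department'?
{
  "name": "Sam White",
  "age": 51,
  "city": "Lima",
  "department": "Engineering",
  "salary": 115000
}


Looking up field 'department'
Value: Engineering

Engineering


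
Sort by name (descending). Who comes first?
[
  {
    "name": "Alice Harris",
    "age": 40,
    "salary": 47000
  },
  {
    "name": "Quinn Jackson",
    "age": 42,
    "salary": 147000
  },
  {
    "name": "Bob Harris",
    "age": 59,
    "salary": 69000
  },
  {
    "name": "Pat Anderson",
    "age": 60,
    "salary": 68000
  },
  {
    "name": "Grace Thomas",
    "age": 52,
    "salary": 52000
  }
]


Sort by: name (descending)

Sorted order:
  1. Quinn Jackson (name = Quinn Jackson)
  2. Pat Anderson (name = Pat Anderson)
  3. Grace Thomas (name = Grace Thomas)
  4. Bob Harris (name = Bob Harris)
  5. Alice Harris (name = Alice Harris)

First: Quinn Jackson

Quinn Jackson


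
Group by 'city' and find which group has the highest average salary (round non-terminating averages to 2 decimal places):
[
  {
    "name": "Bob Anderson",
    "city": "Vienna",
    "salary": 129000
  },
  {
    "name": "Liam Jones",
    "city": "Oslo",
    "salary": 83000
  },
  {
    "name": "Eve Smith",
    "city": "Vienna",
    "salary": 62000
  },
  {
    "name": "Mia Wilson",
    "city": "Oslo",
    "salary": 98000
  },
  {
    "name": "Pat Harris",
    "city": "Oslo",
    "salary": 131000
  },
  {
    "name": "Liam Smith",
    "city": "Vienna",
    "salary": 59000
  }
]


Group by: city

Groups:
  Oslo: 3 people, avg salary = 312000/3 = $104000
  Vienna: 3 people, avg salary = 250000/3 ≈ $83333.33

Highest average salary: Oslo ($104000)

Oslo ($104000)


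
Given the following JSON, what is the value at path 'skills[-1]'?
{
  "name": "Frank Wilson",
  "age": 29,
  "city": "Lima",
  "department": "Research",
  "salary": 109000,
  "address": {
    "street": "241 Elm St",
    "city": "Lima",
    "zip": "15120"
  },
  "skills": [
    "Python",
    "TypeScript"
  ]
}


Query: skills[-1]
Path: skills -> last element
Value: TypeScript

TypeScript


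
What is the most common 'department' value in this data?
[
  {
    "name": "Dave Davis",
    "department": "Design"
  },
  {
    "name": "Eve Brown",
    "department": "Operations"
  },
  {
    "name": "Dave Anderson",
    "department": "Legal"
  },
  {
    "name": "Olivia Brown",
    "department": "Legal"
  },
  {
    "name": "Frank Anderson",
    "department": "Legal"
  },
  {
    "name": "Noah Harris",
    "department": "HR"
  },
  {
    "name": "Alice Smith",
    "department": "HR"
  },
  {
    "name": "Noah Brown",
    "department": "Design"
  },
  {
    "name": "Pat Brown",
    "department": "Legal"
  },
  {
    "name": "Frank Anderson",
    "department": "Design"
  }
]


Counting 'department' values across 10 records:

  Legal: 4 ####
  Design: 3 ###
  HR: 2 ##
  Operations: 1 #

Most common: Legal (4 times)

Legal (4 times)


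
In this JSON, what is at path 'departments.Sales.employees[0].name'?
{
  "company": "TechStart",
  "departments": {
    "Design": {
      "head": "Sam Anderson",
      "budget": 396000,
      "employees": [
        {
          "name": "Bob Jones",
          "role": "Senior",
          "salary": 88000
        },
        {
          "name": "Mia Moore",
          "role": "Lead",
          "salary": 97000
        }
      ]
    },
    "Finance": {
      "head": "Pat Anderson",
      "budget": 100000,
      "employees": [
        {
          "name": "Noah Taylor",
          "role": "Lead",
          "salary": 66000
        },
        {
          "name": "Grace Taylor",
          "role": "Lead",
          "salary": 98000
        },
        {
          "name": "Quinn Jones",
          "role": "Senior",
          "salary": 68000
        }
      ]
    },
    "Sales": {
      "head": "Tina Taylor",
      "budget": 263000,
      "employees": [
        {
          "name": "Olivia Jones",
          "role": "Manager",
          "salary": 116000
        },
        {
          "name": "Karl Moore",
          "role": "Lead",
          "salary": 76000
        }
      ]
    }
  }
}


Path: departments.Sales.employees[0].name

Navigate:
  -> departments
  -> Sales
  -> employees[0].name = 'Olivia Jones'

Olivia Jones


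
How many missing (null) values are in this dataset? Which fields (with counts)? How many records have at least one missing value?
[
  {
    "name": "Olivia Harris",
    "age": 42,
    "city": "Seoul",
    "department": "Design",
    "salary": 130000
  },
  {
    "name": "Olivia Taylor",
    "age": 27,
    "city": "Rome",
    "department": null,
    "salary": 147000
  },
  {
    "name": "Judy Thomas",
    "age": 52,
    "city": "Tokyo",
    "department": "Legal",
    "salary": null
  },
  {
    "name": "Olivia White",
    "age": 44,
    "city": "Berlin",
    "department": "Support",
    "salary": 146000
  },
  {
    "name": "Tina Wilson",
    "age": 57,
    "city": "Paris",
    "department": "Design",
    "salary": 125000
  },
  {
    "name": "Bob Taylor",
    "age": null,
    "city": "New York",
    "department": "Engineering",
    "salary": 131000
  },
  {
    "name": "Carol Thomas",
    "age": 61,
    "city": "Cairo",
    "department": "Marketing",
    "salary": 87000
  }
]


Checking for missing (null) values in 7 records:

  Olivia Harris: complete
  Olivia Taylor: department
  Judy Thomas: salary
  Olivia White: complete
  Tina Wilson: complete
  Bob Taylor: age
  Carol Thomas: complete

Per field:
  name: 0 missing
  age: 1 missing
  city: 0 missing
  department: 1 missing
  salary: 1 missing

Total missing values: 3
Records with any missing: 3

3 missing values (age: 1, department: 1, salary: 1); 3 incomplete records


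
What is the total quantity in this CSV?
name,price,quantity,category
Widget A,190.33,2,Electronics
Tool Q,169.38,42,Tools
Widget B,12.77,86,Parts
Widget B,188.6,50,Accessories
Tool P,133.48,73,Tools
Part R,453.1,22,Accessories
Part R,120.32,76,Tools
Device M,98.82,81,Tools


Computing total quantity:
Values: [2, 42, 86, 50, 73, 22, 76, 81]
Sum = 432

432


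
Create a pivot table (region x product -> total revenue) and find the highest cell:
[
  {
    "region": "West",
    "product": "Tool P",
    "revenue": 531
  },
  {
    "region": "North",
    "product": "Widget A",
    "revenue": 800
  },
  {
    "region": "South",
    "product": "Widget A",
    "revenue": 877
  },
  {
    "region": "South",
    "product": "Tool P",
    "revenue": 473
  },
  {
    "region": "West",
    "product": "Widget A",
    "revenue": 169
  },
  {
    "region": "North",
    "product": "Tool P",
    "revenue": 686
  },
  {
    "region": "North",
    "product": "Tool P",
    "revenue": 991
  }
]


Pivot: region (rows) x product (columns) -> total revenue

     Tool P        Widget A    
North         1677           800  
South          473           877  
West           531           169  

Highest: North / Tool P = $1677

North / Tool P = $1677


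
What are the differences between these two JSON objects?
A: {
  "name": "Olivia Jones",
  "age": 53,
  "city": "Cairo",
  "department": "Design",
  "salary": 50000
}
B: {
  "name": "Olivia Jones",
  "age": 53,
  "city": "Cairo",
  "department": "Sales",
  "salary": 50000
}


Comparing each field (in key order):
  name: same
  age: same
  city: same
  department: DIFFERENT
  salary: same
Differences:
  department: Design -> Sales

1 field(s) changed

1 change: department


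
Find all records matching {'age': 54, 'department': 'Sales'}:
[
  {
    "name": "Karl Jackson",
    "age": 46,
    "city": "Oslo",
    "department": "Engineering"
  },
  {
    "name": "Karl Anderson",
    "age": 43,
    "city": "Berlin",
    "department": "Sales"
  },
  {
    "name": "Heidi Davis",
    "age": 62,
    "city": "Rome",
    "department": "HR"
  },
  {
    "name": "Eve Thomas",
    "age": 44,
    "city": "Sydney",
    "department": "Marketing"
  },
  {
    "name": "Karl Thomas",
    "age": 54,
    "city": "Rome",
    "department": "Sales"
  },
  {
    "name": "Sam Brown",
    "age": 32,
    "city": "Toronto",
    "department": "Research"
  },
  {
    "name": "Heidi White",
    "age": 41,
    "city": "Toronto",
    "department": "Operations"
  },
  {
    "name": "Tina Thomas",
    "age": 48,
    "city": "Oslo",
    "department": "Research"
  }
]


Search criteria: {'age': 54, 'department': 'Sales'}

Checking 8 records:
  Karl Jackson: {age: 46, department: Engineering}
  Karl Anderson: {age: 43, department: Sales}
  Heidi Davis: {age: 62, department: HR}
  Eve Thomas: {age: 44, department: Marketing}
  Karl Thomas: {age: 54, department: Sales} <-- MATCH
  Sam Brown: {age: 32, department: Research}
  Heidi White: {age: 41, department: Operations}
  Tina Thomas: {age: 48, department: Research}

Matches: ["Karl Thomas"]

["Karl Thomas"]


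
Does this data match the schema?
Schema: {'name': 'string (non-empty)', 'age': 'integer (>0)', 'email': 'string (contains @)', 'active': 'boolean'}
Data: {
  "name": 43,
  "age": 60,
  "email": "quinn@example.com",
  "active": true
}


Validating each field against schema:
  name: FAIL (43 is not a string)
  age: OK (positive integer)
  email: OK (string with @)
  active: OK (boolean)

Result: INVALID (1 error: name)

INVALID (1 error: name)


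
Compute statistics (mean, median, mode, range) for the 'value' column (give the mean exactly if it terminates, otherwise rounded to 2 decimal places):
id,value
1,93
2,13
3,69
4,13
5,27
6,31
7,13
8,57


Data: [93, 13, 69, 13, 27, 31, 13, 57]
Count: 8
Sum: 316
Mean: 316/8 = 39.5
Sorted: [13, 13, 13, 27, 31, 57, 69, 93]
Median: 29.0
Mode: 13 (3 times)
Range: 93 - 13 = 80
Min: 13, Max: 93

mean=39.5, median=29.0, mode=13, range=80


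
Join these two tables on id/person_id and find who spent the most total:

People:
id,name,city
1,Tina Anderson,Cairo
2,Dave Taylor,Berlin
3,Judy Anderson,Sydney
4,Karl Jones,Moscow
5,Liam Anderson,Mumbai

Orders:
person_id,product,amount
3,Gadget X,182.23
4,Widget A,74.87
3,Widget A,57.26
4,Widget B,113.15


Join on: people.id = orders.person_id

Joined rows:
  Judy Anderson (Sydney) bought Gadget X for $182.23
  Karl Jones (Moscow) bought Widget A for $74.87
  Judy Anderson (Sydney) bought Widget A for $57.26
  Karl Jones (Moscow) bought Widget B for $113.15

Total per person:
  Judy Anderson: $239.49
  Karl Jones: $188.02

Top spender: Judy Anderson ($239.49)

Judy Anderson ($239.49)


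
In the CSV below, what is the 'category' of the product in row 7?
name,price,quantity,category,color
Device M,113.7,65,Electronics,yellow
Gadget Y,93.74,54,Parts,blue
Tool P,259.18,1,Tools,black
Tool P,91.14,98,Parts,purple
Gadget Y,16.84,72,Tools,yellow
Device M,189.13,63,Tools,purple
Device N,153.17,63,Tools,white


Query: Row 7 ('Device N'), column 'category'
Value: Tools

Tools


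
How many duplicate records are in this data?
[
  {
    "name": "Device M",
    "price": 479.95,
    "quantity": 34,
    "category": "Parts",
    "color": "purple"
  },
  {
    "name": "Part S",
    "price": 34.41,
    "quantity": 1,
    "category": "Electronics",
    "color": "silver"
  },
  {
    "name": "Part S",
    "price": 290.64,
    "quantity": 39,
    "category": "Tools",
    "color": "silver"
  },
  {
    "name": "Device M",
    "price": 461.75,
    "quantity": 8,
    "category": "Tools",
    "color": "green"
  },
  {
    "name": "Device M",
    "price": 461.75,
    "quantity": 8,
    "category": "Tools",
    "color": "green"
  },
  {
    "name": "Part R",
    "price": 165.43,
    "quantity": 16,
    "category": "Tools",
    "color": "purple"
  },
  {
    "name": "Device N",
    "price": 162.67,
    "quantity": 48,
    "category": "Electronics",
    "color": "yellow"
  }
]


Checking 7 records for duplicates:

  Row 1: Device M ($479.95, qty 34)
  Row 2: Part S ($34.41, qty 1)
  Row 3: Part S ($290.64, qty 39)
  Row 4: Device M ($461.75, qty 8)
  Row 5: Device M ($461.75, qty 8) <-- DUPLICATE
  Row 6: Part R ($165.43, qty 16)
  Row 7: Device N ($162.67, qty 48)

Duplicates found: 1
Unique records: 6

1 duplicates, 6 unique


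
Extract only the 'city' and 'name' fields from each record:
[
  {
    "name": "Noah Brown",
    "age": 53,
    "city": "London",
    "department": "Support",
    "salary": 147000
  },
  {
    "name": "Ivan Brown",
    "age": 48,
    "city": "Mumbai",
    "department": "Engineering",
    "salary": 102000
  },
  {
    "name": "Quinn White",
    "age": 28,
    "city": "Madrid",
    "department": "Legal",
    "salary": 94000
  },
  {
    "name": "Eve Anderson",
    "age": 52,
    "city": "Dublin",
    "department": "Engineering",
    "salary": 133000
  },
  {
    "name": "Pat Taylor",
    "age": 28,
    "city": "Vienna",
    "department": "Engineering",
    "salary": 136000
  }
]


Original: 5 records with fields: name, age, city, department, salary
Keep: ['city', 'name']
Drop: ['age', 'department', 'salary']
Result: 5 records, 2 fields each

[
  {
    "city": "London",
    "name": "Noah Brown"
  },
  {
    "city": "Mumbai",
    "name": "Ivan Brown"
  },
  {
    "city": "Madrid",
    "name": "Quinn White"
  },
  {
    "city": "Dublin",
    "name": "Eve Anderson"
  },
  {
    "city": "Vienna",
    "name": "Pat Taylor"
  }
]


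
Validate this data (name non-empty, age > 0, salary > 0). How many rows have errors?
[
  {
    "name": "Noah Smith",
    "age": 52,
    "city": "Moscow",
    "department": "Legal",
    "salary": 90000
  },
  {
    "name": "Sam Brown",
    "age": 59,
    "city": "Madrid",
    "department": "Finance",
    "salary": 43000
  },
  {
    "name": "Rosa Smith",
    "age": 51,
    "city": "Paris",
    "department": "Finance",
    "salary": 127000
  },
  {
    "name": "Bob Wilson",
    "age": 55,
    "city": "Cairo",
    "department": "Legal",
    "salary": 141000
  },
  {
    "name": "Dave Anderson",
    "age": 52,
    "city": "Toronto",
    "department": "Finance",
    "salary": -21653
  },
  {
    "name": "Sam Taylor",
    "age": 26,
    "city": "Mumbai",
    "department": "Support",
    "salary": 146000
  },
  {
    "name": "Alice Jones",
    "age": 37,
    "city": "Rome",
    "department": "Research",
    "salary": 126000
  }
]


Validating 7 records:
Rules: name non-empty, age > 0, salary > 0

  Row 1 (Noah Smith): OK
  Row 2 (Sam Brown): OK
  Row 3 (Rosa Smith): OK
  Row 4 (Bob Wilson): OK
  Row 5 (Dave Anderson): negative salary: -21653
  Row 6 (Sam Taylor): OK
  Row 7 (Alice Jones): OK

Total errors: 1

1 errors
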